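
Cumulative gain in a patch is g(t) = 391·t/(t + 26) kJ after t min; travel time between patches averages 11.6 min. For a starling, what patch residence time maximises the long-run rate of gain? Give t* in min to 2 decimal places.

By the marginal value theorem, leave when the instantaneous gain rate g'(t) equals the habitat-wide average g(t)/(T + t).
g'(t) = 391·26/(t + 26)². Setting 391·26/(t+26)² = 391t/[(t+26)(11.6+t)] gives 26(11.6+t) = t(t+26), so t² = 26×11.6 = 301.6.
t* = √301.6 = 17.37 min.

17.37 min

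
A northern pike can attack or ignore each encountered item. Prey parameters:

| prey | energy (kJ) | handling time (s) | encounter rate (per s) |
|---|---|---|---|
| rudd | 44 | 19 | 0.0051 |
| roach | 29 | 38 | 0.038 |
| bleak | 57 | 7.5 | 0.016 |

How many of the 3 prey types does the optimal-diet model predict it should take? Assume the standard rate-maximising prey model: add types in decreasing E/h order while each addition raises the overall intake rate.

E/h in descending order: bleak 7.6, rudd 2.32, roach 0.763 kJ/s. The optimal diet is the largest prefix of this list for which every included type satisfies E_i/h_i > R on the types above it.
Rate on top 1: 0.8143. rudd: 2.32 > 0.8143 → include.
Rate on top 2: 0.9338. roach: 0.763 < 0.9338 → exclude; stop.
Optimal diet: bleak, rudd — 2 of 3 types.

2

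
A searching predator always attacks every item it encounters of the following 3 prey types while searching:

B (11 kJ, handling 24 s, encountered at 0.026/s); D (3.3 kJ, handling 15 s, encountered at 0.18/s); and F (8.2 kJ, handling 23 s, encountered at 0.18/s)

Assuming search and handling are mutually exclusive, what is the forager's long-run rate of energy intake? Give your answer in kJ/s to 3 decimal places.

0.278 kJ/s

R = (0.026×11 + 0.18×3.3 + 0.18×8.2) / (1 + 0.026×24 + 0.18×15 + 0.18×23) = 2.356/8.464 = 0.2784 kJ/s.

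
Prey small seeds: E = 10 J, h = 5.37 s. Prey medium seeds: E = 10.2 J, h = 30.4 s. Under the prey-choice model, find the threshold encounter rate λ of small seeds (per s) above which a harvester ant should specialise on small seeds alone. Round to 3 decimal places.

At the threshold, the rate on small seeds alone equals the profitability of medium seeds: λ·10/(1 + λ·5.37) = 10.2/30.4 = 0.3355.
Rearranging, λ(10 − 0.3355×5.37) = 0.3355, so λ = 0.3355/8.198 = 0.04093 per s.

0.041 per s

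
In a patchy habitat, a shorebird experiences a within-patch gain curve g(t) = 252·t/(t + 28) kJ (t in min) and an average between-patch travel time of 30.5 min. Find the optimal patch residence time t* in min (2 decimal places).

29.22 min

Optimal t* satisfies g'(t*) = g(t*)/(T + t*).
g'(t) = 252·28/(t + 28)². Setting 252·28/(t+28)² = 252t/[(t+28)(30.5+t)] gives 28(30.5+t) = t(t+28), so t² = 28×30.5 = 854.
t* = √854 = 29.22 min.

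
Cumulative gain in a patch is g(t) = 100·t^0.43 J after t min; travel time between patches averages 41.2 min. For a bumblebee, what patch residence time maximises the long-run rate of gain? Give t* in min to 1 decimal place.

By the marginal value theorem, leave when the instantaneous gain rate g'(t) equals the habitat-wide average g(t)/(T + t).
g'(t) = 0.43·100·t^-0.57. Setting 0.43·100·t^-0.57 = 100·t^0.43/(41.2+t) gives 0.43(41.2+t) = t, so 0.57·t = 0.43×41.2.
t* = 0.43×41.2/0.57 = 31.08 min.

31.1 min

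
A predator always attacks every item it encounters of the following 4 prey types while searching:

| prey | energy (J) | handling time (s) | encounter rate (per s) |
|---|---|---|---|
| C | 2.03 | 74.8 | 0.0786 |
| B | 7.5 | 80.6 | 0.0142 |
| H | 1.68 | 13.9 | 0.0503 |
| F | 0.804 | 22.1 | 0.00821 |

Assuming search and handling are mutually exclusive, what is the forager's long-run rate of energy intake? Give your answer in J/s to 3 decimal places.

R = (0.0786×2.03 + 0.0142×7.5 + 0.0503×1.68 + 0.00821×0.804) / (1 + 0.0786×74.8 + 0.0142×80.6 + 0.0503×13.9 + 0.00821×22.1) = 0.3572/8.904 = 0.04011 J/s.

0.040 J/s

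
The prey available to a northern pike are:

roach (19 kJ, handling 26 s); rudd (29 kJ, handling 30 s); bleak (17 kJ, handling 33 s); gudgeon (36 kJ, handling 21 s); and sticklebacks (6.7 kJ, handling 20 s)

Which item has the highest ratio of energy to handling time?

Profitability E/h (kJ/s): roach = 19/26 = 0.731, rudd = 29/30 = 0.967, bleak = 17/33 = 0.515, gudgeon = 36/21 = 1.71, sticklebacks = 6.7/20 = 0.335.
Ranked: gudgeon > rudd > roach > bleak > sticklebacks.

gudgeon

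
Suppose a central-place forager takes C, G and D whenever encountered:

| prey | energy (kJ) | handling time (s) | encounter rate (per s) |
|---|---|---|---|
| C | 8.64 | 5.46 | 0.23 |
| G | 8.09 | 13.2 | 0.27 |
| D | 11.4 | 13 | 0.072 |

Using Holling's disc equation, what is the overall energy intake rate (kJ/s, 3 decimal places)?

R = (0.23×8.64 + 0.27×8.09 + 0.072×11.4) / (1 + 0.23×5.46 + 0.27×13.2 + 0.072×13) = 4.992/6.756 = 0.739 kJ/s.

0.739 kJ/s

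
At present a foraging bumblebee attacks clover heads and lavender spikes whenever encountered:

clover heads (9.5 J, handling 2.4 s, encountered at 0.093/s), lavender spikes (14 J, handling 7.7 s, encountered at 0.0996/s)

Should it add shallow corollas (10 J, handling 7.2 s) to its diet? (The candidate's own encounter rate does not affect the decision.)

Yes

Intake rate on the current diet: R = (0.093×9.5 + 0.0996×14) / (1 + 0.093×2.4 + 0.0996×7.7) = 2.278/1.99 = 1.145 J/s.
Profitability of shallow corollas: 10/7.2 = 1.389 J/s.
Since 1.389 > R, including shallow corollas increases the long-run rate.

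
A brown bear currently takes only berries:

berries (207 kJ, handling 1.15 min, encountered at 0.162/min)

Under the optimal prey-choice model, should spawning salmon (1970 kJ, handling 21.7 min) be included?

Yes

Intake rate on the current diet: R = (0.162×207) / (1 + 0.162×1.15) = 33.53/1.186 = 28.27 kJ/min.
Profitability of spawning salmon: 1970/21.7 = 90.78 kJ/min.
90.78 > 28.27, so adding spawning salmon raises the average — include it.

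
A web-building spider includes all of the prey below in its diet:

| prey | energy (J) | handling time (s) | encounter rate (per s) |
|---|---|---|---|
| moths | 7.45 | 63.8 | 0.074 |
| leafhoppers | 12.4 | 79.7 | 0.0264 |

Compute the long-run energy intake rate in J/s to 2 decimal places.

R = (0.074×7.45 + 0.0264×12.4) / (1 + 0.074×63.8 + 0.0264×79.7) = 0.8787/7.825 = 0.1123 J/s.

0.11 J/s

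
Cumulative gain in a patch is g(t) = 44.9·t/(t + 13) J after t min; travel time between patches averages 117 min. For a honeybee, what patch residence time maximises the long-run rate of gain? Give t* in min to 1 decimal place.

39.0 min

By the marginal value theorem, leave when the instantaneous gain rate g'(t) equals the habitat-wide average g(t)/(T + t).
g'(t) = 44.9·13/(t + 13)². Setting 44.9·13/(t+13)² = 44.9t/[(t+13)(117+t)] gives 13(117+t) = t(t+13), so t² = 13×117 = 1521.
t* = √1521 = 39 min.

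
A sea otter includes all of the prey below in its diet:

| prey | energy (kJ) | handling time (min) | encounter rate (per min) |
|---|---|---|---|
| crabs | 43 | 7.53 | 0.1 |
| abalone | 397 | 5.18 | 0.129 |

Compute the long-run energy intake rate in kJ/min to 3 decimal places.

Energy encountered per unit search time: 0.1×43 + 0.129×397 = 55.51 kJ/min.
Handling time per unit search time: 0.1×7.53 + 0.129×5.18 = 1.421.
Rate = 55.51/(1 + 1.421) = 22.93 kJ/min.

22.928 kJ/min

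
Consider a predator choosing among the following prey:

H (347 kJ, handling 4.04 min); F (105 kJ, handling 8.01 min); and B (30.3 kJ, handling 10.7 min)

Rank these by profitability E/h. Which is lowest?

B

Profitability E/h (kJ/min): H = 347/4.04 = 85.9, F = 105/8.01 = 13.1, B = 30.3/10.7 = 2.83.
Ranked: H > F > B.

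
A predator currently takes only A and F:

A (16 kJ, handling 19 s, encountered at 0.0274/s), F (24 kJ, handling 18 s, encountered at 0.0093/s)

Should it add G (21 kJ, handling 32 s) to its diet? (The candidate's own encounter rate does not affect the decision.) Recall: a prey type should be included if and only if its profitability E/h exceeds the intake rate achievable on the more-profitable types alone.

Yes

Intake rate on the current diet: R = (0.0274×16 + 0.0093×24) / (1 + 0.0274×19 + 0.0093×18) = 0.6616/1.688 = 0.3919 kJ/s.
G: E/h = 21/32 = 0.6562 kJ/s.
Since 0.6562 > R, including G increases the long-run rate.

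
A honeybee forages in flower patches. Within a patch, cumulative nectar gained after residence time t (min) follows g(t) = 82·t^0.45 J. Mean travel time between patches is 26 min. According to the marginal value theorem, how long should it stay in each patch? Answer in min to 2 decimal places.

21.27 min

Maximise g(t)/(T+t): set derivative to zero → g'(t)(T+t) = g(t).
g'(t) = 0.45·82·t^-0.55. Setting 0.45·82·t^-0.55 = 82·t^0.45/(26+t) gives 0.45(26+t) = t, so 0.55·t = 0.45×26.
t* = 0.45×26/0.55 = 21.27 min.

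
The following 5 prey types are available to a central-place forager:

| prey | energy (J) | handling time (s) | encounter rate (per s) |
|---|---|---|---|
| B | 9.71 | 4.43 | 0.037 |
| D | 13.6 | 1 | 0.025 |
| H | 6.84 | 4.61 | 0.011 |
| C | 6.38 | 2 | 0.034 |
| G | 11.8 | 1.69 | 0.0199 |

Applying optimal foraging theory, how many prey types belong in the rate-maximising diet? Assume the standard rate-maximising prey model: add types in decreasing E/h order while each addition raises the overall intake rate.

Profitabilities (E/h, J/s): D 13.6, G 6.98, C 3.19, B 2.19, H 1.48. Add prey in this order while the next type's profitability exceeds the intake rate on those already taken.
Rate on top 1: 0.3317. G: 6.98 > 0.3317 → include.
Rate on top 2: 0.543. C: 3.19 > 0.543 → include.
Rate on top 3: 0.7028. B: 2.19 > 0.7028 → include.
Rate on top 4: 0.8919. H: 1.48 > 0.8919 → include.
Optimal diet: D, G, C, B, H — 5 of 5 types.

5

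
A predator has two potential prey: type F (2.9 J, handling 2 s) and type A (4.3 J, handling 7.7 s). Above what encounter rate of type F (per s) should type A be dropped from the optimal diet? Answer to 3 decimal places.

Drop type A once their profitability E₂/h₂ falls below the rate achievable on type F alone: E₂/h₂ = λE₁/(1 + λh₁).
Solve for λ: λE₁h₂ = E₂(1 + λh₁) → λ(E₁h₂ − E₂h₁) = E₂ → λ = E₂/(E₁h₂ − E₂h₁).
λ = 4.3/(2.9×7.7 − 4.3×2) = 4.3/13.73 = 0.3132 per s.

0.313 per s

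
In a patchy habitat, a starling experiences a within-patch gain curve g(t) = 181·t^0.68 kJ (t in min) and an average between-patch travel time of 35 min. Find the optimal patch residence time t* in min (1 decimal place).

By the marginal value theorem, leave when the instantaneous gain rate g'(t) equals the habitat-wide average g(t)/(T + t).
g'(t) = 0.68·181·t^-0.32. Setting 0.68·181·t^-0.32 = 181·t^0.68/(35+t) gives 0.68(35+t) = t, so 0.32·t = 0.68×35.
t* = 0.68×35/0.32 = 74.38 min.

74.4 min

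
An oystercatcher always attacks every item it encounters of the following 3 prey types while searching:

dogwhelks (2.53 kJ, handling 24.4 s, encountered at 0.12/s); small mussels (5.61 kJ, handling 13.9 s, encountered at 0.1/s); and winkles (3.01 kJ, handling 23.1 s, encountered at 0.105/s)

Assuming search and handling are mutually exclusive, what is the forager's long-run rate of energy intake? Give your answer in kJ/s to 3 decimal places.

0.152 kJ/s

Energy encountered per unit search time: 0.12×2.53 + 0.1×5.61 + 0.105×3.01 = 1.181 kJ/s.
Handling time per unit search time: 0.12×24.4 + 0.1×13.9 + 0.105×23.1 = 6.744.
Rate = 1.181/(1 + 6.744) = 0.1525 kJ/s.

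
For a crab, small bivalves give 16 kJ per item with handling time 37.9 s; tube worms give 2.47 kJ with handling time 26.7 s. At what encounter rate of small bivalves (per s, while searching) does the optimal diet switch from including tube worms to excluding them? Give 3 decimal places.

0.007 per s

The zero-one rule: include tube worms iff E₂/h₂ > λE₁/(1+λh₁). Equality gives the switch point.
λE₁h₂ = E₂ + λE₂h₁ ⇒ λ = E₂/(E₁h₂ − E₂h₁) = 2.47/(427.2 − 93.61) = 0.007404 per s.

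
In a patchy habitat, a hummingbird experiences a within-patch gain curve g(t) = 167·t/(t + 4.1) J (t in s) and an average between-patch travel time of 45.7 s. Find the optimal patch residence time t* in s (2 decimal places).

Optimal t* satisfies g'(t*) = g(t*)/(T + t*).
g'(t) = 167·4.1/(t + 4.1)². Setting 167·4.1/(t+4.1)² = 167t/[(t+4.1)(45.7+t)] gives 4.1(45.7+t) = t(t+4.1), so t² = 4.1×45.7 = 187.4.
t* = √187.4 = 13.69 s.

13.69 s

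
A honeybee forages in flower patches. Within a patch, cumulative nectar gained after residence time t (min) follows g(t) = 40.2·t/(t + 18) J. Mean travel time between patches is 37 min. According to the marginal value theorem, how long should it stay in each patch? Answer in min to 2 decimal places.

25.81 min

Optimal t* satisfies g'(t*) = g(t*)/(T + t*).
g'(t) = 40.2·18/(t + 18)². Setting 40.2·18/(t+18)² = 40.2t/[(t+18)(37+t)] gives 18(37+t) = t(t+18), so t² = 18×37 = 666.
t* = √666 = 25.81 min.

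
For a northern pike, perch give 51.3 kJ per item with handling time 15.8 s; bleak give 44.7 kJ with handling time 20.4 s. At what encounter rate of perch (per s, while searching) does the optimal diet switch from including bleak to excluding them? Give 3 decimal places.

Drop bleak once their profitability E₂/h₂ falls below the rate achievable on perch alone: E₂/h₂ = λE₁/(1 + λh₁).
Solve for λ: λE₁h₂ = E₂(1 + λh₁) → λ(E₁h₂ − E₂h₁) = E₂ → λ = E₂/(E₁h₂ − E₂h₁).
λ = 44.7/(51.3×20.4 − 44.7×15.8) = 44.7/340.3 = 0.1314 per s.

0.131 per s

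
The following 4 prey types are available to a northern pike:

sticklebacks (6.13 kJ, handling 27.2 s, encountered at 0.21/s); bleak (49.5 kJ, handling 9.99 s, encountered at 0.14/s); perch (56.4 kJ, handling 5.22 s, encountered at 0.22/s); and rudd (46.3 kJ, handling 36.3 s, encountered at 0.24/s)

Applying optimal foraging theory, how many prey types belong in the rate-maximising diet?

1

E/h in descending order: perch 10.8, bleak 4.95, rudd 1.28, sticklebacks 0.225 kJ/s. The optimal diet is the largest prefix of this list for which every included type satisfies E_i/h_i > R on the types above it.
Rate on top 1: 5.775. bleak: 4.95 < 5.775 → exclude; stop.
Optimal diet: perch — 1 of 4 types.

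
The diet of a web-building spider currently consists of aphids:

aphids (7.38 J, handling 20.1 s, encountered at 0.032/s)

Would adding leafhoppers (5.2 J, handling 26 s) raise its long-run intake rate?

Yes

On aphids alone, R = ΣλE/(1+Σλh) = 0.2362/1.643 = 0.1437 J/s.
Profitability of leafhoppers: 5.2/26 = 0.2 J/s.
0.2 > 0.1437, so adding leafhoppers raises the average — include it.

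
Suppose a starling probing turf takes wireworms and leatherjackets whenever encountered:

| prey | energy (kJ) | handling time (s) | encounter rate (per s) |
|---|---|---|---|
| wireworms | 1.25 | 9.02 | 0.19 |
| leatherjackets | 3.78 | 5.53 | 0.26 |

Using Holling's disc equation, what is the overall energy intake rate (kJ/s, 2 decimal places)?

0.29 kJ/s

R = Σλ_iE_i / (1 + Σλ_ih_i)
Numerator: 0.19×1.25 + 0.26×3.78 = 1.22
Denominator: 1 + 0.19×9.02 + 0.26×5.53 = 4.152
R = 1.22/4.152 = 0.2939 kJ/s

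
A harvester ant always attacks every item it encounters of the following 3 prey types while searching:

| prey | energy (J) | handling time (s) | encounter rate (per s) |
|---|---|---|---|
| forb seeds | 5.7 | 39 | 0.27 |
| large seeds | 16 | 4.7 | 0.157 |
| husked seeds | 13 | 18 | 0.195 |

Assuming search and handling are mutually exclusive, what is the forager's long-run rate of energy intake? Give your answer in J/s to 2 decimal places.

0.42 J/s

R = Σλ_iE_i / (1 + Σλ_ih_i)
Numerator: 0.27×5.7 + 0.157×16 + 0.195×13 = 6.586
Denominator: 1 + 0.27×39 + 0.157×4.7 + 0.195×18 = 15.78
R = 6.586/15.78 = 0.4174 J/s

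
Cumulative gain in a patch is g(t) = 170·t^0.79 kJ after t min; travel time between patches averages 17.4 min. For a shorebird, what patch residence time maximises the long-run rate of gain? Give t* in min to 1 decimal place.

65.5 min

By the marginal value theorem, leave when the instantaneous gain rate g'(t) equals the habitat-wide average g(t)/(T + t).
g'(t) = 0.79·170·t^-0.21. Setting 0.79·170·t^-0.21 = 170·t^0.79/(17.4+t) gives 0.79(17.4+t) = t, so 0.21·t = 0.79×17.4.
t* = 0.79×17.4/0.21 = 65.46 min.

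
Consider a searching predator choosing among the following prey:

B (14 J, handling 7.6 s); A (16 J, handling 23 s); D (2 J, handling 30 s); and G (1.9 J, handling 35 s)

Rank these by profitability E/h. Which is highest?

B

In descending order of E/h:
B: 14/7.6 = 1.84 J/s
A: 16/23 = 0.696 J/s
D: 2/30 = 0.0667 J/s
G: 1.9/35 = 0.0543 J/s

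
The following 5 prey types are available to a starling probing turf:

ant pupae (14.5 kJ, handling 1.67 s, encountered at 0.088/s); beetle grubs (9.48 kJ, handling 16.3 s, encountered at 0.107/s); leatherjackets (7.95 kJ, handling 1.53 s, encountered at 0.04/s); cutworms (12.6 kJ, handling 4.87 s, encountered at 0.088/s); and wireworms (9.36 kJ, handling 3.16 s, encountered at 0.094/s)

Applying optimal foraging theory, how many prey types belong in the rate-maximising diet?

Rank by E/h (kJ/s): ant pupae 8.68, leatherjackets 5.2, wireworms 2.96, cutworms 2.59, beetle grubs 0.582. Include each in turn until the next type's E/h falls below the running intake rate.
Rate on top 1: 1.113. leatherjackets: 5.2 > 1.113 → include.
Rate on top 2: 1.319. wireworms: 2.96 > 1.319 → include.
Rate on top 3: 1.644. cutworms: 2.59 > 1.644 → include.
Rate on top 4: 1.853. beetle grubs: 0.582 < 1.853 → exclude; stop.
Optimal diet: ant pupae, leatherjackets, wireworms, cutworms — 4 of 5 types.

4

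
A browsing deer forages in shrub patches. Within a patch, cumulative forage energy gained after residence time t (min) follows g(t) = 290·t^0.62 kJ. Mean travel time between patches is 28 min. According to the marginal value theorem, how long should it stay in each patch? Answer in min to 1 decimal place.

45.7 min

Optimal t* satisfies g'(t*) = g(t*)/(T + t*).
g'(t) = 0.62·290·t^-0.38. Setting 0.62·290·t^-0.38 = 290·t^0.62/(28+t) gives 0.62(28+t) = t, so 0.38·t = 0.62×28.
t* = 0.62×28/0.38 = 45.68 min.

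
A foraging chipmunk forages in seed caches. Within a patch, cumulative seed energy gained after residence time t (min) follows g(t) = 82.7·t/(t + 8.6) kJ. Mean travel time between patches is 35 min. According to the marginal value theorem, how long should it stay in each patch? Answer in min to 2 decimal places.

17.35 min

Optimal t* satisfies g'(t*) = g(t*)/(T + t*).
g'(t) = 82.7·8.6/(t + 8.6)². Setting 82.7·8.6/(t+8.6)² = 82.7t/[(t+8.6)(35+t)] gives 8.6(35+t) = t(t+8.6), so t² = 8.6×35 = 301.
t* = √301 = 17.35 min.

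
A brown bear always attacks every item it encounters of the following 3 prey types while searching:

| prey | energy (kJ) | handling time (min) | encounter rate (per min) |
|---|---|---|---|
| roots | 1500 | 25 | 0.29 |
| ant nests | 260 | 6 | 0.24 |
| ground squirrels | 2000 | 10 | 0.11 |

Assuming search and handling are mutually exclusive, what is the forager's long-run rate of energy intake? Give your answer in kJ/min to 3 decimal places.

66.487 kJ/min

Energy encountered per unit search time: 0.29×1500 + 0.24×260 + 0.11×2000 = 717.4 kJ/min.
Handling time per unit search time: 0.29×25 + 0.24×6 + 0.11×10 = 9.79.
Rate = 717.4/(1 + 9.79) = 66.49 kJ/min.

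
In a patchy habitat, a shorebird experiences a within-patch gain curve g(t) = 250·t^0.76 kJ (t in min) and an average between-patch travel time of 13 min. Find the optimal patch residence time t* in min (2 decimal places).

Optimal t* satisfies g'(t*) = g(t*)/(T + t*).
g'(t) = 0.76·250·t^-0.24. Setting 0.76·250·t^-0.24 = 250·t^0.76/(13+t) gives 0.76(13+t) = t, so 0.24·t = 0.76×13.
t* = 0.76×13/0.24 = 41.17 min.

41.17 min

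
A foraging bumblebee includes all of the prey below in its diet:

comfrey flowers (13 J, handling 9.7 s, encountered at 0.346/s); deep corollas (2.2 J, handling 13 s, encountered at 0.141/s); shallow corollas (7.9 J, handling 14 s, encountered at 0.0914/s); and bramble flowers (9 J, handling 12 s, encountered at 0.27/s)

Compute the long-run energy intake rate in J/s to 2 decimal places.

Energy encountered per unit search time: 0.346×13 + 0.141×2.2 + 0.0914×7.9 + 0.27×9 = 7.96 J/s.
Handling time per unit search time: 0.346×9.7 + 0.141×13 + 0.0914×14 + 0.27×12 = 9.709.
Rate = 7.96/(1 + 9.709) = 0.7433 J/s.

0.74 J/s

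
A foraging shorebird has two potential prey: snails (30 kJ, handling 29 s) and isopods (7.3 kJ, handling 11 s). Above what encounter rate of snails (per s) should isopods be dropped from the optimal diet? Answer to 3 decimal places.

0.062 per s

The zero-one rule: include isopods iff E₂/h₂ > λE₁/(1+λh₁). Equality gives the switch point.
λE₁h₂ = E₂ + λE₂h₁ ⇒ λ = E₂/(E₁h₂ − E₂h₁) = 7.3/(330 − 211.7) = 0.06171 per s.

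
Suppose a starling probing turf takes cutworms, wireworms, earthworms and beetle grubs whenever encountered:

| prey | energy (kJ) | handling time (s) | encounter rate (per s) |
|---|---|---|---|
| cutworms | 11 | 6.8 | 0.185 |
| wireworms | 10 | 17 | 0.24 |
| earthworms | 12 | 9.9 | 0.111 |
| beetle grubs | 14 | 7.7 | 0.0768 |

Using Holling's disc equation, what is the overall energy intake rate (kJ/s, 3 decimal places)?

0.852 kJ/s

R = Σλ_iE_i / (1 + Σλ_ih_i)
Numerator: 0.185×11 + 0.24×10 + 0.111×12 + 0.0768×14 = 6.842
Denominator: 1 + 0.185×6.8 + 0.24×17 + 0.111×9.9 + 0.0768×7.7 = 8.028
R = 6.842/8.028 = 0.8523 kJ/s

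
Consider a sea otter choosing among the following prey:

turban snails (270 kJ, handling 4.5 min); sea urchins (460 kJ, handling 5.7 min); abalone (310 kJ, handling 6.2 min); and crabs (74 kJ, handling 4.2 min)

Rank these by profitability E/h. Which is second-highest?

turban snails

Profitability E/h (kJ/min): turban snails = 270/4.5 = 60, sea urchins = 460/5.7 = 80.7, abalone = 310/6.2 = 50, crabs = 74/4.2 = 17.6.
Ranked: sea urchins > turban snails > abalone > crabs.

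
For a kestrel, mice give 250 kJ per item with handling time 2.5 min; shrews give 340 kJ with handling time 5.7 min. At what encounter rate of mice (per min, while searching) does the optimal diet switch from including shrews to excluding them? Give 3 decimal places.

0.591 per min

Drop shrews once their profitability E₂/h₂ falls below the rate achievable on mice alone: E₂/h₂ = λE₁/(1 + λh₁).
Solve for λ: λE₁h₂ = E₂(1 + λh₁) → λ(E₁h₂ − E₂h₁) = E₂ → λ = E₂/(E₁h₂ − E₂h₁).
λ = 340/(250×5.7 − 340×2.5) = 340/575 = 0.5913 per min.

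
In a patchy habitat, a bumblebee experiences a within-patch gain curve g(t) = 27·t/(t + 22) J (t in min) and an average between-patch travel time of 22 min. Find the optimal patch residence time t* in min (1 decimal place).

Optimal t* satisfies g'(t*) = g(t*)/(T + t*).
g'(t) = 27·22/(t + 22)². Setting 27·22/(t+22)² = 27t/[(t+22)(22+t)] gives 22(22+t) = t(t+22), so t² = 22×22 = 484.
t* = √484 = 22 min.

22.0 min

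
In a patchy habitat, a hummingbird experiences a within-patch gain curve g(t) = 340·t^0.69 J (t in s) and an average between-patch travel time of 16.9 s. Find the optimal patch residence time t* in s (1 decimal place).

37.6 s

Maximise g(t)/(T+t): set derivative to zero → g'(t)(T+t) = g(t).
g'(t) = 0.69·340·t^-0.31. Setting 0.69·340·t^-0.31 = 340·t^0.69/(16.9+t) gives 0.69(16.9+t) = t, so 0.31·t = 0.69×16.9.
t* = 0.69×16.9/0.31 = 37.62 s.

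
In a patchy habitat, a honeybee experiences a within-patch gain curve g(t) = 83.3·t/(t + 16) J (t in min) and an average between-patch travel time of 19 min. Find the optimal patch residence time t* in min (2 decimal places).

17.44 min

Optimal t* satisfies g'(t*) = g(t*)/(T + t*).
g'(t) = 83.3·16/(t + 16)². Setting 83.3·16/(t+16)² = 83.3t/[(t+16)(19+t)] gives 16(19+t) = t(t+16), so t² = 16×19 = 304.
t* = √304 = 17.44 min.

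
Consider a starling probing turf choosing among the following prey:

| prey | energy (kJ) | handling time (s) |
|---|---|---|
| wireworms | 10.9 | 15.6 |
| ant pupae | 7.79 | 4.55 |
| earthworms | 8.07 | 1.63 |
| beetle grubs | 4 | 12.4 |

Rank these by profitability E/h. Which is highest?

earthworms

Profitability E/h (kJ/s): wireworms = 10.9/15.6 = 0.699, ant pupae = 7.79/4.55 = 1.71, earthworms = 8.07/1.63 = 4.95, beetle grubs = 4/12.4 = 0.323.
Ranked: earthworms > ant pupae > wireworms > beetle grubs.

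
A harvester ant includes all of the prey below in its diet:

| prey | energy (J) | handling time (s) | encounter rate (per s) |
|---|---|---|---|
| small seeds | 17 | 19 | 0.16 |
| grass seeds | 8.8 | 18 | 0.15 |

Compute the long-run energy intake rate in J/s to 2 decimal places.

Energy encountered per unit search time: 0.16×17 + 0.15×8.8 = 4.04 J/s.
Handling time per unit search time: 0.16×19 + 0.15×18 = 5.74.
Rate = 4.04/(1 + 5.74) = 0.5994 J/s.

0.60 J/s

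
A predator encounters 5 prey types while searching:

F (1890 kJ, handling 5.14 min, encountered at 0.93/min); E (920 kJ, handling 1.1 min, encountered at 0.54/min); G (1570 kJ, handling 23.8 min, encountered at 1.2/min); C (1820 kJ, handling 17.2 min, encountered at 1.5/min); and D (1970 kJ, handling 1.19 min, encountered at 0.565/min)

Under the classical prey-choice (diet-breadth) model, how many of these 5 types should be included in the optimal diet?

2

Profitabilities (E/h, kJ/min): D 1.66e+03, E 836, F 368, C 106, G 66. Add prey in this order while the next type's profitability exceeds the intake rate on those already taken.
Rate on top 1: 665.6. E: 836 > 665.6 → include.
Rate on top 2: 710.3. F: 368 < 710.3 → exclude; stop.
Optimal diet: D, E — 2 of 5 types.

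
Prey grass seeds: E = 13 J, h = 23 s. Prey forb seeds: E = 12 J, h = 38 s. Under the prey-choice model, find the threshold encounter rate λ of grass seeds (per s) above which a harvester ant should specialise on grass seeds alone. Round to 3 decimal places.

0.055 per s

Drop forb seeds once their profitability E₂/h₂ falls below the rate achievable on grass seeds alone: E₂/h₂ = λE₁/(1 + λh₁).
Solve for λ: λE₁h₂ = E₂(1 + λh₁) → λ(E₁h₂ − E₂h₁) = E₂ → λ = E₂/(E₁h₂ − E₂h₁).
λ = 12/(13×38 − 12×23) = 12/218 = 0.05505 per s.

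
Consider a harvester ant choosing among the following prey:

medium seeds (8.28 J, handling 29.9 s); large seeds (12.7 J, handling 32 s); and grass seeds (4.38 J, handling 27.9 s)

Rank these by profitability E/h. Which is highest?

large seeds

Profitability E/h (J/s): medium seeds = 8.28/29.9 = 0.277, large seeds = 12.7/32 = 0.397, grass seeds = 4.38/27.9 = 0.157.
Ranked: large seeds > medium seeds > grass seeds.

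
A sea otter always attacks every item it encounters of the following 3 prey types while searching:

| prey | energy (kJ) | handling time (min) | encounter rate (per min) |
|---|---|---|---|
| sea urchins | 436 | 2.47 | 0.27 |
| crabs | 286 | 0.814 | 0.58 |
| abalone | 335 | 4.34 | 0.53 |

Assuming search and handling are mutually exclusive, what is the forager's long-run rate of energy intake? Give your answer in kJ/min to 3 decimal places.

Energy encountered per unit search time: 0.27×436 + 0.58×286 + 0.53×335 = 461.2 kJ/min.
Handling time per unit search time: 0.27×2.47 + 0.58×0.814 + 0.53×4.34 = 3.439.
Rate = 461.2/(1 + 3.439) = 103.9 kJ/min.

103.881 kJ/min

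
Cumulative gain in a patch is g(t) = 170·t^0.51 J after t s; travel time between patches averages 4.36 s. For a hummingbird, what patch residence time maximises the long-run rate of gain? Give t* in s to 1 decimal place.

Optimal t* satisfies g'(t*) = g(t*)/(T + t*).
g'(t) = 0.51·170·t^-0.49. Setting 0.51·170·t^-0.49 = 170·t^0.51/(4.36+t) gives 0.51(4.36+t) = t, so 0.49·t = 0.51×4.36.
t* = 0.51×4.36/0.49 = 4.538 s.

4.5 s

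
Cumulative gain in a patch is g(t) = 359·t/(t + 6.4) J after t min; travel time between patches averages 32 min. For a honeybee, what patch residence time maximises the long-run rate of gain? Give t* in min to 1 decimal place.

By the marginal value theorem, leave when the instantaneous gain rate g'(t) equals the habitat-wide average g(t)/(T + t).
g'(t) = 359·6.4/(t + 6.4)². Setting 359·6.4/(t+6.4)² = 359t/[(t+6.4)(32+t)] gives 6.4(32+t) = t(t+6.4), so t² = 6.4×32 = 204.8.
t* = √204.8 = 14.31 min.

14.3 min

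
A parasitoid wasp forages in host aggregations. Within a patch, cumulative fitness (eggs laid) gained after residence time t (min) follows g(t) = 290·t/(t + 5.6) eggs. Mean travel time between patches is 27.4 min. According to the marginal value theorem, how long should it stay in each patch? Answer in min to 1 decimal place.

12.4 min

Optimal t* satisfies g'(t*) = g(t*)/(T + t*).
g'(t) = 290·5.6/(t + 5.6)². Setting 290·5.6/(t+5.6)² = 290t/[(t+5.6)(27.4+t)] gives 5.6(27.4+t) = t(t+5.6), so t² = 5.6×27.4 = 153.4.
t* = √153.4 = 12.39 min.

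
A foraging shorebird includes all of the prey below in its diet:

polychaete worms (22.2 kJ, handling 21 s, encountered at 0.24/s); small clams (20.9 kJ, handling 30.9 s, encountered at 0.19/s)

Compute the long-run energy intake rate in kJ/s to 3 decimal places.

R = Σλ_iE_i / (1 + Σλ_ih_i)
Numerator: 0.24×22.2 + 0.19×20.9 = 9.299
Denominator: 1 + 0.24×21 + 0.19×30.9 = 11.91
R = 9.299/11.91 = 0.7807 kJ/s

0.781 kJ/s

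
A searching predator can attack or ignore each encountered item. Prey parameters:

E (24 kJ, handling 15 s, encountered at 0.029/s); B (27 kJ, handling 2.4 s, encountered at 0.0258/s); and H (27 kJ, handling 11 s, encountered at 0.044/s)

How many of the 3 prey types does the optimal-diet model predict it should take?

Rank by E/h (kJ/s): B 11.2, H 2.45, E 1.6. Include each in turn until the next type's E/h falls below the running intake rate.
Rate on top 1: 0.656. H: 2.45 > 0.656 → include.
Rate on top 2: 1.219. E: 1.6 > 1.219 → include.
Optimal diet: B, H, E — 3 of 3 types.

3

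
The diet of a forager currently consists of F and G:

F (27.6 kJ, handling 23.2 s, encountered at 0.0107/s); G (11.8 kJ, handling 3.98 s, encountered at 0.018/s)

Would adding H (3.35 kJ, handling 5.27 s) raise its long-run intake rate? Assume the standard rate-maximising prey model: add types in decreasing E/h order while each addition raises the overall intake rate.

Intake rate on the current diet: R = (0.0107×27.6 + 0.018×11.8) / (1 + 0.0107×23.2 + 0.018×3.98) = 0.5077/1.32 = 0.3847 kJ/s.
Profitability of H: 3.35/5.27 = 0.6357 kJ/s.
Since 0.6357 > R, including H increases the long-run rate.

Yes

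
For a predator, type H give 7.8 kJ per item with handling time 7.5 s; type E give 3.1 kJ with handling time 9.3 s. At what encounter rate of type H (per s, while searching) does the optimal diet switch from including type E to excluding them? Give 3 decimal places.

0.063 per s

At the threshold, the rate on type H alone equals the profitability of type E: λ·7.8/(1 + λ·7.5) = 3.1/9.3 = 0.3333.
Rearranging, λ(7.8 − 0.3333×7.5) = 0.3333, so λ = 0.3333/5.3 = 0.06289 per s.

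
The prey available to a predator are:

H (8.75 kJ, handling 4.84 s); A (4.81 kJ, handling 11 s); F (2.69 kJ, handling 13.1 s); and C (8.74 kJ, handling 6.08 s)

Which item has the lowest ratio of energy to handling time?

F

In descending order of E/h:
H: 8.75/4.84 = 1.81 kJ/s
C: 8.74/6.08 = 1.44 kJ/s
A: 4.81/11 = 0.437 kJ/s
F: 2.69/13.1 = 0.205 kJ/s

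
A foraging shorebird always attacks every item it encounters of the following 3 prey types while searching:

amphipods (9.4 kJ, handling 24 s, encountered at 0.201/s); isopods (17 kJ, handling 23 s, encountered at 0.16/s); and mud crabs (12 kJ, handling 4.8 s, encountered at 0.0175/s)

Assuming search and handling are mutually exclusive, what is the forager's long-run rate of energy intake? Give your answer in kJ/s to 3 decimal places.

R = (0.201×9.4 + 0.16×17 + 0.0175×12) / (1 + 0.201×24 + 0.16×23 + 0.0175×4.8) = 4.819/9.588 = 0.5026 kJ/s.

0.503 kJ/s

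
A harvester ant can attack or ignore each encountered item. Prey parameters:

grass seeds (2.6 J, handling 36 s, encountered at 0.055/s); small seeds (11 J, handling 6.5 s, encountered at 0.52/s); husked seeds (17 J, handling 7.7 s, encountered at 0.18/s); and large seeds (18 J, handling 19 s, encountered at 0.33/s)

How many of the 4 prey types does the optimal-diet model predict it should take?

2

Rank by E/h (J/s): husked seeds 2.21, small seeds 1.69, large seeds 0.947, grass seeds 0.0722. Include each in turn until the next type's E/h falls below the running intake rate.
Rate on top 1: 1.282. small seeds: 1.69 > 1.282 → include.
Rate on top 2: 1.523. large seeds: 0.947 < 1.523 → exclude; stop.
Optimal diet: husked seeds, small seeds — 2 of 4 types.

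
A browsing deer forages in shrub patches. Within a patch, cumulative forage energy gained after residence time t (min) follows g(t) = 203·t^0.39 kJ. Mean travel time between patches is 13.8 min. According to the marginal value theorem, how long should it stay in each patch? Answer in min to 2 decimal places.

8.82 min

Optimal t* satisfies g'(t*) = g(t*)/(T + t*).
g'(t) = 0.39·203·t^-0.61. Setting 0.39·203·t^-0.61 = 203·t^0.39/(13.8+t) gives 0.39(13.8+t) = t, so 0.61·t = 0.39×13.8.
t* = 0.39×13.8/0.61 = 8.823 min.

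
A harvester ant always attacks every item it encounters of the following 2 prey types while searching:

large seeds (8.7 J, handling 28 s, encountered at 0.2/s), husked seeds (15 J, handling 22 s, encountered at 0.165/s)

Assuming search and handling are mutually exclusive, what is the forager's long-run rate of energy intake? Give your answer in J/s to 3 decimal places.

0.412 J/s

Energy encountered per unit search time: 0.2×8.7 + 0.165×15 = 4.215 J/s.
Handling time per unit search time: 0.2×28 + 0.165×22 = 9.23.
Rate = 4.215/(1 + 9.23) = 0.412 J/s.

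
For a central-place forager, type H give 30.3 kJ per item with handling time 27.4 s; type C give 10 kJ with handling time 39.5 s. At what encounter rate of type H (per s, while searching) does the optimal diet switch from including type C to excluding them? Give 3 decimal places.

0.011 per s

The zero-one rule: include type C iff E₂/h₂ > λE₁/(1+λh₁). Equality gives the switch point.
λE₁h₂ = E₂ + λE₂h₁ ⇒ λ = E₂/(E₁h₂ − E₂h₁) = 10/(1197 − 274) = 0.01084 per s.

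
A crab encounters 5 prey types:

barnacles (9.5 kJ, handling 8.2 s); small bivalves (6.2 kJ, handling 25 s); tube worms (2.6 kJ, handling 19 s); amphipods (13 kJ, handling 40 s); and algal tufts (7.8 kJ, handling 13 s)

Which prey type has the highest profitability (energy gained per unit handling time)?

Profitability E/h (kJ/s): barnacles = 9.5/8.2 = 1.16, small bivalves = 6.2/25 = 0.248, tube worms = 2.6/19 = 0.137, amphipods = 13/40 = 0.325, algal tufts = 7.8/13 = 0.6.
Ranked: barnacles > algal tufts > amphipods > small bivalves > tube worms.

barnacles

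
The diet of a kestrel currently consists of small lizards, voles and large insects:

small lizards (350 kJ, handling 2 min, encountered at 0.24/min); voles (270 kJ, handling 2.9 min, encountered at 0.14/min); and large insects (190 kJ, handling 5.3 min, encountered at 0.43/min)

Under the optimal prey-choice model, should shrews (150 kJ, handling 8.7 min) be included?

On small lizards, voles and large insects alone, R = ΣλE/(1+Σλh) = 203.5/4.165 = 48.86 kJ/min.
Profitability of shrews: 150/8.7 = 17.24 kJ/min.
Since 17.24 < R, time spent handling shrews is better spent searching.

No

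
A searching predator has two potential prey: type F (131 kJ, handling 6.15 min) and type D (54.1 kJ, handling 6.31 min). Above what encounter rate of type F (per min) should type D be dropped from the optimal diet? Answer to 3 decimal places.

0.110 per min

The zero-one rule: include type D iff E₂/h₂ > λE₁/(1+λh₁). Equality gives the switch point.
λE₁h₂ = E₂ + λE₂h₁ ⇒ λ = E₂/(E₁h₂ − E₂h₁) = 54.1/(826.6 − 332.7) = 0.1095 per min.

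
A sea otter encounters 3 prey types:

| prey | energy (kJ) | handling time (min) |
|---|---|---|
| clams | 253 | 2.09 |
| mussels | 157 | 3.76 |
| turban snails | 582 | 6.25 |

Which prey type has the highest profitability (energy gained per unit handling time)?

clams

Profitability E/h (kJ/min): clams = 253/2.09 = 121, mussels = 157/3.76 = 41.8, turban snails = 582/6.25 = 93.1.
Ranked: clams > turban snails > mussels.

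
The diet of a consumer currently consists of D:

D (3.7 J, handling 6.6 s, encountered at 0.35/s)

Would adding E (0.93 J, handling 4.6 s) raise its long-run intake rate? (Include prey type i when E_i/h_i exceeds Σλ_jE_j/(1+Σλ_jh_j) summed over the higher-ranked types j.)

No

Intake rate on the current diet: R = (0.35×3.7) / (1 + 0.35×6.6) = 1.295/3.31 = 0.3912 J/s.
Profitability of E: 0.93/4.6 = 0.2022 J/s.
0.2022 < 0.3912, so adding E would lower the average — exclude it.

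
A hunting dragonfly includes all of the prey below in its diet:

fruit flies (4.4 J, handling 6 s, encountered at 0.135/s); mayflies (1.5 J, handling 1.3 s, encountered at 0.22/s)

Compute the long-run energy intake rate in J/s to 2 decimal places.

0.44 J/s

Energy encountered per unit search time: 0.135×4.4 + 0.22×1.5 = 0.924 J/s.
Handling time per unit search time: 0.135×6 + 0.22×1.3 = 1.096.
Rate = 0.924/(1 + 1.096) = 0.4408 J/s.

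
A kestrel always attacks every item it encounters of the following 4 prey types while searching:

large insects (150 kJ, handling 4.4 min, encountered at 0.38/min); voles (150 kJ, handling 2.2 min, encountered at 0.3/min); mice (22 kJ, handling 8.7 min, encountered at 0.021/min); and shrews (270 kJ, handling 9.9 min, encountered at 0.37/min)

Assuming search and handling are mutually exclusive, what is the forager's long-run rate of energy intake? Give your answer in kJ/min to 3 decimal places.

R = (0.38×150 + 0.3×150 + 0.021×22 + 0.37×270) / (1 + 0.38×4.4 + 0.3×2.2 + 0.021×8.7 + 0.37×9.9) = 202.4/7.178 = 28.19 kJ/min.

28.193 kJ/min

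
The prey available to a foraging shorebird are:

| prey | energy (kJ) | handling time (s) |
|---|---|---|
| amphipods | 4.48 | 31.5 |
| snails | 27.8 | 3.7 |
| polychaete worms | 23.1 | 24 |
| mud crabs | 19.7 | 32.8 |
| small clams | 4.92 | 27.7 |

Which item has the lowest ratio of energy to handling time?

In descending order of E/h:
snails: 27.8/3.7 = 7.51 kJ/s
polychaete worms: 23.1/24 = 0.963 kJ/s
mud crabs: 19.7/32.8 = 0.601 kJ/s
small clams: 4.92/27.7 = 0.178 kJ/s
amphipods: 4.48/31.5 = 0.142 kJ/s

amphipods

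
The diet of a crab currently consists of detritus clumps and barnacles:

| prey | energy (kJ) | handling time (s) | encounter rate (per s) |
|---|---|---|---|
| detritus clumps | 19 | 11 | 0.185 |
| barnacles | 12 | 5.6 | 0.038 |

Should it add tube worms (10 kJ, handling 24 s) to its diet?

On detritus clumps and barnacles alone, R = ΣλE/(1+Σλh) = 3.971/3.248 = 1.223 kJ/s.
tube worms: E/h = 10/24 = 0.4167 kJ/s.
0.4167 < 1.223, so adding tube worms would lower the average — exclude it.

No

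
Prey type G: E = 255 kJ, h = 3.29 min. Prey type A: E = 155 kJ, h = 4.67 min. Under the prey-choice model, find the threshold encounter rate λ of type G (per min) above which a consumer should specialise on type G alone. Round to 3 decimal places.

0.228 per min

The zero-one rule: include type A iff E₂/h₂ > λE₁/(1+λh₁). Equality gives the switch point.
λE₁h₂ = E₂ + λE₂h₁ ⇒ λ = E₂/(E₁h₂ − E₂h₁) = 155/(1191 − 509.9) = 0.2276 per min.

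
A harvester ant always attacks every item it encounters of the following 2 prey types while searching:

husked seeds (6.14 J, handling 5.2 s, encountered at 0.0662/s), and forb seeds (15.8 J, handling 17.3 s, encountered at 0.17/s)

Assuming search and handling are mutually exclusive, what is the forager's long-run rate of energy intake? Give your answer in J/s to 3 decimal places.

0.722 J/s

Energy encountered per unit search time: 0.0662×6.14 + 0.17×15.8 = 3.092 J/s.
Handling time per unit search time: 0.0662×5.2 + 0.17×17.3 = 3.285.
Rate = 3.092/(1 + 3.285) = 0.7217 J/s.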